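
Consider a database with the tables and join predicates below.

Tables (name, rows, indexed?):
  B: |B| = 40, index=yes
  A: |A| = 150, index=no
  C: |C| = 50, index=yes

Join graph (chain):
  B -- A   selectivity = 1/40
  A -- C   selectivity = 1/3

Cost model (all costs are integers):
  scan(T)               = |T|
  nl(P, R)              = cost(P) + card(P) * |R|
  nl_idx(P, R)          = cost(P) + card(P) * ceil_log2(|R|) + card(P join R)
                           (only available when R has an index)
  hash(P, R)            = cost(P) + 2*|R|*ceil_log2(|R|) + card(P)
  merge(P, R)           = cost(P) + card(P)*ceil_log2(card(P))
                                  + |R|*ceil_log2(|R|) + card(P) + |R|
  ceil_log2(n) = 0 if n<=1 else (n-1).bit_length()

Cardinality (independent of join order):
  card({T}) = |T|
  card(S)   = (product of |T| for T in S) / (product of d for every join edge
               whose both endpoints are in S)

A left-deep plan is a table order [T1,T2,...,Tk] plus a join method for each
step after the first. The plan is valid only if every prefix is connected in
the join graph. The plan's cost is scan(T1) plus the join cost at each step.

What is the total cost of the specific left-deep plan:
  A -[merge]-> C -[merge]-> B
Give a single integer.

step 1: scan A: cost=150, card=150
step 2: join C via merge
    card(P join C) = 150*50/(3) = 2500
    cost = 150 + 150*8 + 50*6 + 150 + 50 = 1850
step 3: join B via merge
    card(P join B) = 2500*40/(40) = 2500
    cost = 1850 + 2500*12 + 40*6 + 2500 + 40 = 34630

34630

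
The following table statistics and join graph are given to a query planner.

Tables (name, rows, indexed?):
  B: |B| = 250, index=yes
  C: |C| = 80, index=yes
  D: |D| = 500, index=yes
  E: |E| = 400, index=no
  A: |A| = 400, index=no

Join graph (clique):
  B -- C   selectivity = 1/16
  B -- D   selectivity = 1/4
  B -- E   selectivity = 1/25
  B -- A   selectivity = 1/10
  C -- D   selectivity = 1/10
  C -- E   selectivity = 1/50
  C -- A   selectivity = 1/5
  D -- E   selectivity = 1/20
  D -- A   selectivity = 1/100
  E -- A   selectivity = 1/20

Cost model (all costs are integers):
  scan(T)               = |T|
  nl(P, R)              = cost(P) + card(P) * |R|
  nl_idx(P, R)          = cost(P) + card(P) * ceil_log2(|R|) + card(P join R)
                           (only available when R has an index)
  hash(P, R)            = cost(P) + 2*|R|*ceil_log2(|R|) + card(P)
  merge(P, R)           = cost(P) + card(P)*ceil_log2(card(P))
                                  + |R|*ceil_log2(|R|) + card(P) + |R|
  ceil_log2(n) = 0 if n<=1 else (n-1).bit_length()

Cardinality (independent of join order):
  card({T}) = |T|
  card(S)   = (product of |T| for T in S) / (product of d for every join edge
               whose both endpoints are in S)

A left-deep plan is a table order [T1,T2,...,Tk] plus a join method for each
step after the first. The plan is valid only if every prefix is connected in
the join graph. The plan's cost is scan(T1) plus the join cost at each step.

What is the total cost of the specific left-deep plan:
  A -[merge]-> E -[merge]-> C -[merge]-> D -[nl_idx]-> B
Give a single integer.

step 1: scan A: cost=400, card=400
step 2: join E via merge
    card(P join E) = 400*400/(20) = 8000
    cost = 400 + 400*9 + 400*9 + 400 + 400 = 8400
step 3: join C via merge
    card(P join C) = 8000*80/(50*5) = 2560
    cost = 8400 + 8000*13 + 80*7 + 8000 + 80 = 121040
step 4: join D via merge
    card(P join D) = 2560*500/(10*20*100) = 64
    cost = 121040 + 2560*12 + 500*9 + 2560 + 500 = 159320
step 5: join B via nl_idx
    card(P join B) = 64*250/(16*4*25*10) = 1
    cost = 159320 + 64*8 + 1 = 159833

159833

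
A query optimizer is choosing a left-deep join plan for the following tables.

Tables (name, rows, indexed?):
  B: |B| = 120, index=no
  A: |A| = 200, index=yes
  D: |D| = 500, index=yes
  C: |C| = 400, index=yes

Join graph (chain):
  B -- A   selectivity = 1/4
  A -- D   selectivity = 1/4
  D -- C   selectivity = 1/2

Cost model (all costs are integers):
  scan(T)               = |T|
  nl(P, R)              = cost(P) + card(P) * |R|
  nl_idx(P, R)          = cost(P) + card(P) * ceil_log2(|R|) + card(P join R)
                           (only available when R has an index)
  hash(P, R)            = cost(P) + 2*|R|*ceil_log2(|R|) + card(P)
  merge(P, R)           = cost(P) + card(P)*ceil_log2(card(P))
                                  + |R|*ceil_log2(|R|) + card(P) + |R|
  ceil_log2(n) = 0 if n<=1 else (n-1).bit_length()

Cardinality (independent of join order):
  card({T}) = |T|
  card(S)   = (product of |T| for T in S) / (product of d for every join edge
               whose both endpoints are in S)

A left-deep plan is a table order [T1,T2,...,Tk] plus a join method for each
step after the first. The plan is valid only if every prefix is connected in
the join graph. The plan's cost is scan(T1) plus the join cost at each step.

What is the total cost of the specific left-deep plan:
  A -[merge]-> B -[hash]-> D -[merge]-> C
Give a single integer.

15771960

step 1: scan A: cost=200, card=200
step 2: join B via merge
    card(P join B) = 200*120/(4) = 6000
    cost = 200 + 200*8 + 120*7 + 200 + 120 = 2960
step 3: join D via hash
    card(P join D) = 6000*500/(4) = 750000
    cost = 2960 + 2*500*9 + 6000 = 17960
step 4: join C via merge
    card(P join C) = 750000*400/(2) = 150000000
    cost = 17960 + 750000*20 + 400*9 + 750000 + 400 = 15771960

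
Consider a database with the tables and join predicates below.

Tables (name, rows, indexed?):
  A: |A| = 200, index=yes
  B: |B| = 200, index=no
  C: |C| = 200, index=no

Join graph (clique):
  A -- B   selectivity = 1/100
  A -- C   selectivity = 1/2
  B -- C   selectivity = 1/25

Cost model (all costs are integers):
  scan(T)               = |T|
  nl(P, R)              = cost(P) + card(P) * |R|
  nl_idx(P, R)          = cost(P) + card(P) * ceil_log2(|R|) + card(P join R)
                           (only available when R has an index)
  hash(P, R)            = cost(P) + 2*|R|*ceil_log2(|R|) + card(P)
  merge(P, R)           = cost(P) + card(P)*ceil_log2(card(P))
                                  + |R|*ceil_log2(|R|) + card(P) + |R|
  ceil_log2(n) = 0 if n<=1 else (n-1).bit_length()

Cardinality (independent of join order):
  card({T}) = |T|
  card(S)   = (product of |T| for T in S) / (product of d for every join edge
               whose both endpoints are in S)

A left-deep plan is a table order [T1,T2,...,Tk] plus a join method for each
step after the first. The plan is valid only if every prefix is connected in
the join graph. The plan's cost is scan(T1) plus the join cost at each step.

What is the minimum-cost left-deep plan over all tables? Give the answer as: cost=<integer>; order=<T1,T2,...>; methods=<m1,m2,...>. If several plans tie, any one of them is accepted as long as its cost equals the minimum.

Selinger DP (subsets sized 1..n):
  {A}: scan cost=200, card=200
  {B}: scan cost=200, card=200
  {C}: scan cost=200, card=200
  {AB}: card=400; try (A,nl_idx)→2200, (B,hash)→3600, (A,hash)→3600, (B,merge)→3800, (A,merge)→3800, (B,nl)→40200 …(+1); best=2200 via (A,nl_idx)
  {AC}: card=20000; try (C,hash)→3600, (A,hash)→3600, (C,merge)→3800, (A,merge)→3800, (A,nl_idx)→21800, (C,nl)→40200 …(+1); best=3600 via (C,hash)
  {BC}: card=1600; try (C,hash)→3600, (B,hash)→3600, (C,merge)→3800, (B,merge)→3800, (C,nl)→40200, (B,nl)→40200; best=3600 via (C,hash)
  {ABC}: card=1600; try (C,hash)→5800, (C,merge)→8000, (A,hash)→8400, (A,nl_idx)→18000, (A,merge)→24600, (B,hash)→26800 …(+4); best=5800 via (C,hash)

cost=5800; order=B,A,C; methods=nl_idx,hash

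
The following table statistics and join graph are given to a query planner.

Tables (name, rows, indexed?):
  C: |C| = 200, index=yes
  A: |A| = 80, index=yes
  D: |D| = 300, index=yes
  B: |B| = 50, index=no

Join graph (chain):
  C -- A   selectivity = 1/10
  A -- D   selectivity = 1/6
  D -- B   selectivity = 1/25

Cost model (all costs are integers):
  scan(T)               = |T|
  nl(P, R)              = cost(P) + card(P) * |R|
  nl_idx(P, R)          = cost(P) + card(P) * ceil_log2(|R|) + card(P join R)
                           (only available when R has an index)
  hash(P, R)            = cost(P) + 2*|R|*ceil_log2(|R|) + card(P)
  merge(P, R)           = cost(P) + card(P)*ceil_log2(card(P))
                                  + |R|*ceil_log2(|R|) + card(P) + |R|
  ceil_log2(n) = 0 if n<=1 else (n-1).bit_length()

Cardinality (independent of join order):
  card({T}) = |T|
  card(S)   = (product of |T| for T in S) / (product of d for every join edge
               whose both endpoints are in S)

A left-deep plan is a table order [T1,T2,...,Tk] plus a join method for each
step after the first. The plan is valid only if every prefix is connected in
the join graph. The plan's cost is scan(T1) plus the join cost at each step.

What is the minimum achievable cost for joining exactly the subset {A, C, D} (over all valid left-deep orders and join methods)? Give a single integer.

Selinger DP over subsets of {A,C,D}:
  {C}: scan cost=200, card=200
  {A}: scan cost=80, card=80
  {D}: scan cost=300, card=300
  {AC}: card=1600; try (A,hash)→1520, (C,nl_idx)→2320, (C,merge)→2520, (A,merge)→2640, (A,nl_idx)→3200, (C,hash)→3360 …(+2); best=1520 via (A,hash)
  {AD}: card=4000; try (A,hash)→1720, (D,merge)→3720, (A,merge)→3940, (D,nl_idx)→4800, (D,hash)→5560, (A,nl_idx)→6400 …(+2); best=1720 via (A,hash)
  {ACD}: card=80000; try (D,hash)→8520, (C,hash)→8920, (D,merge)→23720, (C,merge)→55520, (D,nl_idx)→95920, (C,nl_idx)→113720 …(+2); best=8520 via (D,hash)

8520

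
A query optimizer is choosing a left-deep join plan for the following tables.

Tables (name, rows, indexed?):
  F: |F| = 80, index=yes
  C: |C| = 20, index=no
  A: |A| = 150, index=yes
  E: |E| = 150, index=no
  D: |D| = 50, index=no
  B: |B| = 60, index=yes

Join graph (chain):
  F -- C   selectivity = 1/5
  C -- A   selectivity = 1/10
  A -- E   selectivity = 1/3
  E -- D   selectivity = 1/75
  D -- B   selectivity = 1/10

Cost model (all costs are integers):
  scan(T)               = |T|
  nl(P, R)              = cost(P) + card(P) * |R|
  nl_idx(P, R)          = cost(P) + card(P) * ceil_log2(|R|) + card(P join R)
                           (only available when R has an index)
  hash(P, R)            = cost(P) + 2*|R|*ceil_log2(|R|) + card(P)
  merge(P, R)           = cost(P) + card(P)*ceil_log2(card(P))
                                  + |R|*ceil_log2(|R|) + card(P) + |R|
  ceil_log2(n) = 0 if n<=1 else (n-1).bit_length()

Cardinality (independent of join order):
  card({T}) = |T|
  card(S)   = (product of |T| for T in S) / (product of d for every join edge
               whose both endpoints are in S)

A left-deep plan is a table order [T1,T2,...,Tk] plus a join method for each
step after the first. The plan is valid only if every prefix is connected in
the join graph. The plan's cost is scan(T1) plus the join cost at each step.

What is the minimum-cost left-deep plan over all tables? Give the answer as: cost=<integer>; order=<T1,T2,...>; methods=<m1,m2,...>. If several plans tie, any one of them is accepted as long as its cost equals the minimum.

Selinger DP (subsets sized 1..n):
  {F}: scan cost=80, card=80
  {C}: scan cost=20, card=20
  {A}: scan cost=150, card=150
  {E}: scan cost=150, card=150
  {D}: scan cost=50, card=50
  {B}: scan cost=60, card=60
  {CF}: card=320; try (C,hash)→360, (F,nl_idx)→480, (F,merge)→780, (C,merge)→840, (F,hash)→1160, (F,nl)→1620 …(+1); best=360 via (C,hash)
  {AC}: card=300; try (A,nl_idx)→480, (C,hash)→500, (A,merge)→1490, (C,merge)→1620, (A,hash)→2440, (A,nl)→3020 …(+1); best=480 via (A,nl_idx)
  {AE}: card=7500; try (E,hash)→2700, (A,hash)→2700, (E,merge)→2850, (A,merge)→2850, (A,nl_idx)→8850, (E,nl)→22650 …(+1); best=2700 via (E,hash)
  {DE}: card=100; try (D,hash)→900, (E,merge)→1750, (D,merge)→1850, (E,hash)→2500, (E,nl)→7550, (D,nl)→7650; best=900 via (D,hash)
  {BD}: card=300; try (B,nl_idx)→650, (D,hash)→720, (B,hash)→820, (B,merge)→820, (D,merge)→830, (B,nl)→3050 …(+1); best=650 via (B,nl_idx)
  {ACF}: card=4800; try (F,hash)→1900, (A,hash)→3080, (F,merge)→4120, (A,merge)→4910, (F,nl_idx)→7380, (A,nl_idx)→7720 …(+2); best=1900 via (F,hash)
  {ACE}: card=15000; try (E,hash)→3180, (E,merge)→4830, (C,hash)→10400, (E,nl)→45480, (C,merge)→107820, (C,nl)→152700; best=3180 via (E,hash)
  {ADE}: card=5000; try (A,merge)→3050, (A,hash)→3400, (A,nl_idx)→6700, (D,hash)→10800, (A,nl)→15900, (D,merge)→108050 …(+1); best=3050 via (A,merge)
  {BDE}: card=600; try (B,hash)→1720, (B,nl_idx)→2100, (B,merge)→2120, (E,hash)→3350, (E,merge)→5000, (B,nl)→6900 …(+1); best=1720 via (B,hash)
  {ACEF}: card=240000; try (E,hash)→9100, (F,hash)→19300, (E,merge)→70450, (F,merge)→228820, (F,nl_idx)→348180, (E,nl)→721900 …(+1); best=9100 via (E,hash)
  {ACDE}: card=10000; try (C,hash)→8250, (D,hash)→18780, (C,merge)→73170, (C,nl)→103050, (D,merge)→228530, (D,nl)→753180; best=8250 via (C,hash)
  {ABDE}: card=30000; try (A,hash)→4720, (B,hash)→8770, (A,merge)→9670, (A,nl_idx)→36520, (B,nl_idx)→63050, (B,merge)→73470 …(+2); best=4720 via (A,hash)
  {ACDEF}: card=160000; try (F,hash)→19370, (F,merge)→158890, (F,nl_idx)→238250, (D,hash)→249700, (F,nl)→808250, (D,merge)→4569450 …(+1); best=19370 via (F,hash)
  {ABCDE}: card=60000; try (B,hash)→18970, (C,hash)→34920, (B,nl_idx)→128250, (B,merge)→158670, (C,merge)→484840, (C,nl)→604720 …(+1); best=18970 via (B,hash)
  {ABCDEF}: card=960000; try (F,hash)→80090, (B,hash)→180090, (F,merge)→1039610, (F,nl_idx)→1398970, (B,nl_idx)→1939370, (B,merge)→3059790 …(+2); best=80090 via (F,hash)

cost=80090; order=E,D,A,C,B,F; methods=hash,merge,hash,hash,hash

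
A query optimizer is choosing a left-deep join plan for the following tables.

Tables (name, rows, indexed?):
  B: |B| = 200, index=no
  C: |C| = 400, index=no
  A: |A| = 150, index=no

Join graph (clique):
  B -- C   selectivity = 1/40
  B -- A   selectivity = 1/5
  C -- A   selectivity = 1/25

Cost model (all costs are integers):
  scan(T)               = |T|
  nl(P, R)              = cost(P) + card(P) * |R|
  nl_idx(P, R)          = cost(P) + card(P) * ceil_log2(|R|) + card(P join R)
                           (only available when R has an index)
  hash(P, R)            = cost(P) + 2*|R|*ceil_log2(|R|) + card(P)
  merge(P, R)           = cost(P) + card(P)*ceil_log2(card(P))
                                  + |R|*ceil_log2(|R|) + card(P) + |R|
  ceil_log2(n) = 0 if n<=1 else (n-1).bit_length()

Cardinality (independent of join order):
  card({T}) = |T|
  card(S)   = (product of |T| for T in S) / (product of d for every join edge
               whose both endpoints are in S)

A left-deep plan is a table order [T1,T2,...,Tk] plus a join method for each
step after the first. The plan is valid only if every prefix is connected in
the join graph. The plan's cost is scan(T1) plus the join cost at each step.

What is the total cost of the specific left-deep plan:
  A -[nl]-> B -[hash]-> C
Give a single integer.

43350

step 1: scan A: cost=150, card=150
step 2: join B via nl
    card(P join B) = 150*200/(5) = 6000
    cost = 150 + 150*200 = 30150
step 3: join C via hash
    card(P join C) = 6000*400/(40*25) = 2400
    cost = 30150 + 2*400*9 + 6000 = 43350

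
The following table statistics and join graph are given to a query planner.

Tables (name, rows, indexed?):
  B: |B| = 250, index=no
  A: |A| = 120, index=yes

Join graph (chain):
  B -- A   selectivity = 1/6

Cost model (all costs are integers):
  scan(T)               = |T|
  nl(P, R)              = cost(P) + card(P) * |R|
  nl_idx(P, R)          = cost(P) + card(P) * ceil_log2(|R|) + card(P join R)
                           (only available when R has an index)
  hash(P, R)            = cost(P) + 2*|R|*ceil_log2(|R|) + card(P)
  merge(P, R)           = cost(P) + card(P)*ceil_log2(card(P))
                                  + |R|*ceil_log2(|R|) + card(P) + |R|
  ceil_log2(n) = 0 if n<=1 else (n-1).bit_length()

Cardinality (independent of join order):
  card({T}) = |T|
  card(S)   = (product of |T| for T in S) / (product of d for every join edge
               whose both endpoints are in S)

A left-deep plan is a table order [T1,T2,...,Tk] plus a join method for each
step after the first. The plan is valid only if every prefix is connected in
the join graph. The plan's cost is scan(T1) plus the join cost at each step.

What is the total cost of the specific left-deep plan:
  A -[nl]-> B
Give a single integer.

step 1: scan A: cost=120, card=120
step 2: join B via nl
    card(P join B) = 120*250/(6) = 5000
    cost = 120 + 120*250 = 30120

30120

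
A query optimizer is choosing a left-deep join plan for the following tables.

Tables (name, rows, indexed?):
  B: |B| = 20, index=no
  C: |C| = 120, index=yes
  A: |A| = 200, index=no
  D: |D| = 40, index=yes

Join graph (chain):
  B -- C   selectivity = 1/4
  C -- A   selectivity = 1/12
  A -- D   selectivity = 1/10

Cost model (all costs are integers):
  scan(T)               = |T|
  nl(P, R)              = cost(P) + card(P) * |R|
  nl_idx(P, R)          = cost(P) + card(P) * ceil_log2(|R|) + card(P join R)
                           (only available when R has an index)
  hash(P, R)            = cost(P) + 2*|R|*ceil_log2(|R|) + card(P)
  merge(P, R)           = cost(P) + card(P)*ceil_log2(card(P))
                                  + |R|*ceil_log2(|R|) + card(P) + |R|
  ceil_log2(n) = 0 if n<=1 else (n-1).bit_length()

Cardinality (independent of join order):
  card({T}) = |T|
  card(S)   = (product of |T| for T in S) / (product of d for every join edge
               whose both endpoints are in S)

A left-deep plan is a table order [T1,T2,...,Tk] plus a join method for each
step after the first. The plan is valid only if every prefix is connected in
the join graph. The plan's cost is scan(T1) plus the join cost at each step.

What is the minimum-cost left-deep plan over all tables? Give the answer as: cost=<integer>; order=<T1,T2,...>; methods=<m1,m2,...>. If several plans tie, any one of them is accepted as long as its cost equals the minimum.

cost=11560; order=A,D,C,B; methods=hash,hash,hash

Selinger DP (subsets sized 1..n):
  {B}: scan cost=20, card=20
  {C}: scan cost=120, card=120
  {A}: scan cost=200, card=200
  {D}: scan cost=40, card=40
  {BC}: card=600; try (B,hash)→440, (C,nl_idx)→760, (C,merge)→1100, (B,merge)→1200, (C,hash)→1720, (C,nl)→2420 …(+1); best=440 via (B,hash)
  {AC}: card=2000; try (C,hash)→2080, (A,merge)→2880, (C,merge)→2960, (A,hash)→3440, (C,nl_idx)→3600, (A,nl)→24120 …(+1); best=2080 via (C,hash)
  {AD}: card=800; try (D,hash)→880, (A,merge)→2120, (D,nl_idx)→2200, (D,merge)→2280, (A,hash)→3280, (A,nl)→8040 …(+1); best=880 via (D,hash)
  {ABC}: card=10000; try (A,hash)→4240, (B,hash)→4280, (A,merge)→8840, (B,merge)→26200, (B,nl)→42080, (A,nl)→120440; best=4240 via (A,hash)
  {ACD}: card=8000; try (C,hash)→3360, (D,hash)→4560, (C,merge)→10640, (C,nl_idx)→14480, (D,nl_idx)→22080, (D,merge)→26360 …(+2); best=3360 via (C,hash)
  {ABCD}: card=40000; try (B,hash)→11560, (D,hash)→14720, (D,nl_idx)→104240, (B,merge)→115480, (D,merge)→154520, (B,nl)→163360 …(+1); best=11560 via (B,hash)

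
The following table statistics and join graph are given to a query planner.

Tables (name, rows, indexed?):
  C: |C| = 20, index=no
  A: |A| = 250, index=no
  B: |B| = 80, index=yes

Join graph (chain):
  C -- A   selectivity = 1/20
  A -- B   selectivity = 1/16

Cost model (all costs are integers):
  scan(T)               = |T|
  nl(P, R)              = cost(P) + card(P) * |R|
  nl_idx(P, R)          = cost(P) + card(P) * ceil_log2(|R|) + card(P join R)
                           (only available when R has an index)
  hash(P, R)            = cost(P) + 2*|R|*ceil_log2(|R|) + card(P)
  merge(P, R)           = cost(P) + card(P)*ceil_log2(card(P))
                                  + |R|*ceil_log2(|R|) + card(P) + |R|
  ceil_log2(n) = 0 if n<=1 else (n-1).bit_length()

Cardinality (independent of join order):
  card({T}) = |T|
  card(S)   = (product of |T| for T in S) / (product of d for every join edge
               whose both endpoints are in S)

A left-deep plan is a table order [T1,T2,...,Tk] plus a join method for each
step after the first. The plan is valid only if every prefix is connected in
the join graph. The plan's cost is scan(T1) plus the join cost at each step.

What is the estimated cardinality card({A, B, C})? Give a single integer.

1250

Tables in S: A(250), B(80), C(20)
Edges inside S: C-A(d=20), A-B(d=16)
numerator = 250 * 80 * 20 = 400000
denominator = 20 * 16 = 320
card(S) = 400000 / 320 = 1250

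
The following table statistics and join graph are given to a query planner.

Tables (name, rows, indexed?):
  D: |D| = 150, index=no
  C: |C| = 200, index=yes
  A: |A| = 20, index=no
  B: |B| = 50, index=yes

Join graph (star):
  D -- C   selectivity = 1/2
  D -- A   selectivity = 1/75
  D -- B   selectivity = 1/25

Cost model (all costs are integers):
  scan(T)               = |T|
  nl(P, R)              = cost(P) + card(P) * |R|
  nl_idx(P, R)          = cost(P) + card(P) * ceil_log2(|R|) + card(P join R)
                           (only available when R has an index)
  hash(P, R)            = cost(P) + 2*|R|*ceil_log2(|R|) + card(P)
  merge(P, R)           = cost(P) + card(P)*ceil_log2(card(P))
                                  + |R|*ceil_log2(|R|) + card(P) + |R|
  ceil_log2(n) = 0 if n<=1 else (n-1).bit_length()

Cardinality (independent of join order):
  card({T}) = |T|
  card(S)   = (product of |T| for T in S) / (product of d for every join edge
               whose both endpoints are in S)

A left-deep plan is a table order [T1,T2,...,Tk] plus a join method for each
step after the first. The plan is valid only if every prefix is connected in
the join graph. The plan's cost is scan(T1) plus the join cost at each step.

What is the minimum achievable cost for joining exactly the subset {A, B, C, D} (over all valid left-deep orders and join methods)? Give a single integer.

Selinger DP over subsets of {A,B,C,D}:
  {D}: scan cost=150, card=150
  {C}: scan cost=200, card=200
  {A}: scan cost=20, card=20
  {B}: scan cost=50, card=50
  {CD}: card=15000; try (D,hash)→2800, (C,merge)→3300, (D,merge)→3350, (C,hash)→3500, (C,nl_idx)→16350, (C,nl)→30150 …(+1); best=2800 via (D,hash)
  {AD}: card=40; try (A,hash)→500, (D,merge)→1490, (A,merge)→1620, (D,hash)→2440, (D,nl)→3020, (A,nl)→3150; best=500 via (A,hash)
  {BD}: card=300; try (B,hash)→900, (B,nl_idx)→1350, (D,merge)→1750, (B,merge)→1850, (D,hash)→2500, (D,nl)→7550 …(+1); best=900 via (B,hash)
  {ACD}: card=4000; try (C,merge)→2580, (C,hash)→3740, (C,nl_idx)→4820, (C,nl)→8500, (A,hash)→18000, (A,merge)→227920 …(+1); best=2580 via (C,merge)
  {BCD}: card=30000; try (C,hash)→4400, (C,merge)→5700, (B,hash)→18400, (C,nl_idx)→33300, (C,nl)→60900, (B,nl_idx)→122800 …(+2); best=4400 via (C,hash)
  {ABD}: card=80; try (B,nl_idx)→820, (B,merge)→1130, (B,hash)→1140, (A,hash)→1400, (B,nl)→2500, (A,merge)→4020 …(+1); best=820 via (B,nl_idx)
  {ABCD}: card=8000; try (C,merge)→3260, (C,hash)→4100, (B,hash)→7180, (C,nl_idx)→9460, (C,nl)→16820, (B,nl_idx)→34580 …(+5); best=3260 via (C,merge)

3260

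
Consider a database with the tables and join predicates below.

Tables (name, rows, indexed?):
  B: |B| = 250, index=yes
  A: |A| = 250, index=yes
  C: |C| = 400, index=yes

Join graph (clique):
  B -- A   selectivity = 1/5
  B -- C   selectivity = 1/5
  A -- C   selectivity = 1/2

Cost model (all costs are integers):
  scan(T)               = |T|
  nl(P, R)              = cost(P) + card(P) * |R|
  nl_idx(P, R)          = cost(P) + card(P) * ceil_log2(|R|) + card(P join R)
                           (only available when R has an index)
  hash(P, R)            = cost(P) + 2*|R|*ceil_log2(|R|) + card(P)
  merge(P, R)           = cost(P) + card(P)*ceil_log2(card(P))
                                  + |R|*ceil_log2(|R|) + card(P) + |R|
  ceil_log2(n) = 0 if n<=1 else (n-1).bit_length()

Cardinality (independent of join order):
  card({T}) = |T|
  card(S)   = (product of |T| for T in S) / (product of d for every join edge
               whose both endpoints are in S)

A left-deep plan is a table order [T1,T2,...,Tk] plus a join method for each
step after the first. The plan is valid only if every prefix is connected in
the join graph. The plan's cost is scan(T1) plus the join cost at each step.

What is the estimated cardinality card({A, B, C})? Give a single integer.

Tables in S: A(250), B(250), C(400)
Edges inside S: B-A(d=5), B-C(d=5), A-C(d=2)
numerator = 250 * 250 * 400 = 25000000
denominator = 5 * 5 * 2 = 50
card(S) = 25000000 / 50 = 500000

500000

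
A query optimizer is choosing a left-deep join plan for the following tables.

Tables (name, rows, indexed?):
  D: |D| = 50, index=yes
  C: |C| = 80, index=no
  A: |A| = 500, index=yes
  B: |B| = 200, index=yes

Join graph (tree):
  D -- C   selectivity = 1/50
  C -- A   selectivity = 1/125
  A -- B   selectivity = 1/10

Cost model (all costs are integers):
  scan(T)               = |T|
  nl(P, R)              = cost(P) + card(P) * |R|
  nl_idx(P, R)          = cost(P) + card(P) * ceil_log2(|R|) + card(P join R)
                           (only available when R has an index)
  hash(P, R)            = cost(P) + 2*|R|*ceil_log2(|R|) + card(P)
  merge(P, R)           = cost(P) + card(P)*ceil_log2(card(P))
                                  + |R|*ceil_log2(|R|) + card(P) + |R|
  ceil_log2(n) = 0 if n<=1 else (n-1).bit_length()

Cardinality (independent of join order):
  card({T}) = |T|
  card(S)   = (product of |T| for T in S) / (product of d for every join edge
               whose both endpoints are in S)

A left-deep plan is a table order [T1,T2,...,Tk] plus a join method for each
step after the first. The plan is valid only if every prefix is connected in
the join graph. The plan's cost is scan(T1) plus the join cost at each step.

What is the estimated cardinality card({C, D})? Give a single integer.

80

Tables in S: C(80), D(50)
Edges inside S: D-C(d=50)
numerator = 80 * 50 = 4000
denominator = 50 = 50
card(S) = 4000 / 50 = 80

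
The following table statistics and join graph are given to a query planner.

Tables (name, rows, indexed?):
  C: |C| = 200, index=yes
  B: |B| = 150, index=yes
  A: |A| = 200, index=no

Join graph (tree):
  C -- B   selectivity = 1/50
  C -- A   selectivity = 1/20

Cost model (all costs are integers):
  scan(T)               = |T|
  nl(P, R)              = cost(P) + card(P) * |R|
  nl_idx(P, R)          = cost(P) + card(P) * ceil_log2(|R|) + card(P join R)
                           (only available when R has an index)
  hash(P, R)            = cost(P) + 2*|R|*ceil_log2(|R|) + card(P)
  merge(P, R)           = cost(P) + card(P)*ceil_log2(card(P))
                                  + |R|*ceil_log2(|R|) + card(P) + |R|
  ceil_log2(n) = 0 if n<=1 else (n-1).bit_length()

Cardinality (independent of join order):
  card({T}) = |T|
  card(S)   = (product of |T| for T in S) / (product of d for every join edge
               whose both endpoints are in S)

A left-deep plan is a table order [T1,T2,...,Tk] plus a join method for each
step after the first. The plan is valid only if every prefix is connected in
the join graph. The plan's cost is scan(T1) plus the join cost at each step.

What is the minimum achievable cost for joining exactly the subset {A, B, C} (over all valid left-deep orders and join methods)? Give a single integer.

Selinger DP over subsets of {A,B,C}:
  {C}: scan cost=200, card=200
  {B}: scan cost=150, card=150
  {A}: scan cost=200, card=200
  {BC}: card=600; try (C,nl_idx)→1950, (B,nl_idx)→2400, (B,hash)→2800, (C,merge)→3300, (B,merge)→3350, (C,hash)→3500 …(+2); best=1950 via (C,nl_idx)
  {AC}: card=2000; try (C,hash)→3600, (A,hash)→3600, (C,merge)→3800, (C,nl_idx)→3800, (A,merge)→3800, (C,nl)→40200 …(+1); best=3600 via (C,hash)
  {ABC}: card=6000; try (A,hash)→5750, (B,hash)→8000, (A,merge)→10350, (B,nl_idx)→25600, (B,merge)→28950, (A,nl)→121950 …(+1); best=5750 via (A,hash)

5750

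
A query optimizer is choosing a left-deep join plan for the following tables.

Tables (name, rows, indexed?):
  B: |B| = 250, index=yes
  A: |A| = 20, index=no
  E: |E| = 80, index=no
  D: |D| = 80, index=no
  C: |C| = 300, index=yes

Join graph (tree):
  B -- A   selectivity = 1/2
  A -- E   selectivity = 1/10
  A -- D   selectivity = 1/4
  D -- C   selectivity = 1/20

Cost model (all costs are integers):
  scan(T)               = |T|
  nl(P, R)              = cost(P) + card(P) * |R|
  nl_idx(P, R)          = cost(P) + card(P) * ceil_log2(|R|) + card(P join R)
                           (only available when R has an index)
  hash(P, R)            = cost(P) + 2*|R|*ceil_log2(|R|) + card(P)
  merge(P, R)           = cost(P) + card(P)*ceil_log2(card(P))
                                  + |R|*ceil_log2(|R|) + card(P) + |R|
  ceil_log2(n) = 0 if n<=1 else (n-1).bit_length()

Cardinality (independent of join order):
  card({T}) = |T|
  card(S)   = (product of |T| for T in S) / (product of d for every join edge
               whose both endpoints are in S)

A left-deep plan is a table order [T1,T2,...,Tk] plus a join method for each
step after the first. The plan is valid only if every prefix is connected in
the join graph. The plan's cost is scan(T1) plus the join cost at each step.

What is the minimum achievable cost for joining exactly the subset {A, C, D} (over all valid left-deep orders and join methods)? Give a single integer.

Selinger DP over subsets of {A,C,D}:
  {A}: scan cost=20, card=20
  {D}: scan cost=80, card=80
  {C}: scan cost=300, card=300
  {AD}: card=400; try (A,hash)→360, (D,merge)→780, (A,merge)→840, (D,hash)→1160, (D,nl)→1620, (A,nl)→1680; best=360 via (A,hash)
  {CD}: card=1200; try (D,hash)→1720, (C,nl_idx)→2000, (C,merge)→3720, (D,merge)→3940, (C,hash)→5560, (C,nl)→24080 …(+1); best=1720 via (D,hash)
  {ACD}: card=6000; try (A,hash)→3120, (C,hash)→6160, (C,merge)→7360, (C,nl_idx)→9960, (A,merge)→16240, (A,nl)→25720 …(+1); best=3120 via (A,hash)

3120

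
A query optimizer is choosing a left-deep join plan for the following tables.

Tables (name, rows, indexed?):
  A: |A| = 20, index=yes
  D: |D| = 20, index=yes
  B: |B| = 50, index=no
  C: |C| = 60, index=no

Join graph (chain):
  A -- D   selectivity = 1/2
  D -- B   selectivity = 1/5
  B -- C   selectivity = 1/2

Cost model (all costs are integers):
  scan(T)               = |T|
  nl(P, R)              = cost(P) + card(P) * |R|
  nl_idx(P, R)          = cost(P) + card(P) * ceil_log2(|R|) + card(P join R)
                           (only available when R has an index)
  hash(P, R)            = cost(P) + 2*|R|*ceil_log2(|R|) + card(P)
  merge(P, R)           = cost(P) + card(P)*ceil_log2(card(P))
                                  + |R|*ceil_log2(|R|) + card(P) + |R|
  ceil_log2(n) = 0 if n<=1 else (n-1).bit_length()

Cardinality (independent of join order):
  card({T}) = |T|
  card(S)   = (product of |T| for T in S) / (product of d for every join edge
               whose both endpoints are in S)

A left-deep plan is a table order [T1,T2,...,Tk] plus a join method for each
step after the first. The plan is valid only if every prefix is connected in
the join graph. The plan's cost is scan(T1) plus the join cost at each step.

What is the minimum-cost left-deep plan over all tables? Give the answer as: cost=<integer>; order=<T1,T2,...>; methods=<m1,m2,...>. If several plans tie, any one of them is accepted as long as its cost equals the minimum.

cost=3420; order=B,D,A,C; methods=hash,hash,hash

Selinger DP (subsets sized 1..n):
  {A}: scan cost=20, card=20
  {D}: scan cost=20, card=20
  {B}: scan cost=50, card=50
  {C}: scan cost=60, card=60
  {AD}: card=200; try (D,hash)→240, (A,hash)→240, (D,merge)→260, (A,merge)→260, (D,nl_idx)→320, (A,nl_idx)→320 …(+2); best=240 via (D,hash)
  {BD}: card=200; try (D,hash)→300, (B,merge)→490, (D,nl_idx)→500, (D,merge)→520, (B,hash)→640, (B,nl)→1020 …(+1); best=300 via (D,hash)
  {BC}: card=1500; try (B,hash)→720, (C,hash)→820, (C,merge)→820, (B,merge)→830, (C,nl)→3050, (B,nl)→3060; best=720 via (B,hash)
  {ABD}: card=2000; try (A,hash)→700, (B,hash)→1040, (A,merge)→2220, (B,merge)→2390, (A,nl_idx)→3300, (A,nl)→4300 …(+1); best=700 via (A,hash)
  {BCD}: card=6000; try (C,hash)→1220, (D,hash)→2420, (C,merge)→2520, (C,nl)→12300, (D,nl_idx)→14220, (D,merge)→18840 …(+1); best=1220 via (C,hash)
  {ABCD}: card=60000; try (C,hash)→3420, (A,hash)→7420, (C,merge)→25120, (A,merge)→85340, (A,nl_idx)→91220, (C,nl)→120700 …(+1); best=3420 via (C,hash)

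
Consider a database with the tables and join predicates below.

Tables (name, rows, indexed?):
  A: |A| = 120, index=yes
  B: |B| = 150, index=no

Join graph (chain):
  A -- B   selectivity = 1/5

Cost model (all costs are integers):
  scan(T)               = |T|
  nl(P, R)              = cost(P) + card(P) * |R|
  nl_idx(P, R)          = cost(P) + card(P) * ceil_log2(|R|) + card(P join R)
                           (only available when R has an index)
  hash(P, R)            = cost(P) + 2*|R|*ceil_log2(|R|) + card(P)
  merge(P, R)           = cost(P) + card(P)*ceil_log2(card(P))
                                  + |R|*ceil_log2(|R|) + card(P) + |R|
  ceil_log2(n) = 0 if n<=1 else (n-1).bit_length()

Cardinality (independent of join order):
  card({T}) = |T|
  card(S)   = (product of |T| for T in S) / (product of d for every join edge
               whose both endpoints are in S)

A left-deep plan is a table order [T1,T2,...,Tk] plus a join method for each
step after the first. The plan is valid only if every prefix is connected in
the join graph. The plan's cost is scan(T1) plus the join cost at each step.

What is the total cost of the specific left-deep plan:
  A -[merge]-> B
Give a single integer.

2430

step 1: scan A: cost=120, card=120
step 2: join B via merge
    card(P join B) = 120*150/(5) = 3600
    cost = 120 + 120*7 + 150*8 + 120 + 150 = 2430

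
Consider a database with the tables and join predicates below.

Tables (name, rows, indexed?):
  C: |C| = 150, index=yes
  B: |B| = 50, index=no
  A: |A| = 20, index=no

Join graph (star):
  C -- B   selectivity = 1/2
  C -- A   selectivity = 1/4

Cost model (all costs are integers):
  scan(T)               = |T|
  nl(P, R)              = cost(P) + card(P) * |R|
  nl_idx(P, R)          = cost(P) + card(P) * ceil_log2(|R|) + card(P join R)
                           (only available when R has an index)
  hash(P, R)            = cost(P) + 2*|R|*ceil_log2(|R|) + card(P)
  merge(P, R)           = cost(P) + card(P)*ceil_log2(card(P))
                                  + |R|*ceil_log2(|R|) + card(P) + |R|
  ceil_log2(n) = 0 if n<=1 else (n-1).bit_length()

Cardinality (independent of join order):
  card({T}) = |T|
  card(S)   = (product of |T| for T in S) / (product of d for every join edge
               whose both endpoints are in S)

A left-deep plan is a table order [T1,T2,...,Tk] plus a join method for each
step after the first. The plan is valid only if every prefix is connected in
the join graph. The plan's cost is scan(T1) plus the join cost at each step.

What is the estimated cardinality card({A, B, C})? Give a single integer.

18750

Tables in S: A(20), B(50), C(150)
Edges inside S: C-B(d=2), C-A(d=4)
numerator = 20 * 50 * 150 = 150000
denominator = 2 * 4 = 8
card(S) = 150000 / 8 = 18750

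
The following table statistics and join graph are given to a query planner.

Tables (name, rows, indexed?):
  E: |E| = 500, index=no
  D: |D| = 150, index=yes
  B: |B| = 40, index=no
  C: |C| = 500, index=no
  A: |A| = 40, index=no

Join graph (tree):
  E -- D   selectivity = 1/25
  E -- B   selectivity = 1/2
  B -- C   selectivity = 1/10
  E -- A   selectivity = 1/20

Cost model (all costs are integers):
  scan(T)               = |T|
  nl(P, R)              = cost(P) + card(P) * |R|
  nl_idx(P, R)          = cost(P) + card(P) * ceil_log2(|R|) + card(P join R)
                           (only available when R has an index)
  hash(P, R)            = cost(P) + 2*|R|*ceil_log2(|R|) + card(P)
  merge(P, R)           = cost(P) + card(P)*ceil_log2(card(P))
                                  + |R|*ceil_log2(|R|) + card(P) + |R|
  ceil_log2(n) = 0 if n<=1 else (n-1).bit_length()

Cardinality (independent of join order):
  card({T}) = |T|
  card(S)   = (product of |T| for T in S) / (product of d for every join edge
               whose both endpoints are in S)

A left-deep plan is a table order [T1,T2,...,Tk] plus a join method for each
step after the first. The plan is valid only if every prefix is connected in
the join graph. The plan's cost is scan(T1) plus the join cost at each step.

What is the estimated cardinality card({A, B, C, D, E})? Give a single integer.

Tables in S: A(40), B(40), C(500), D(150), E(500)
Edges inside S: E-D(d=25), E-B(d=2), B-C(d=10), E-A(d=20)
numerator = 40 * 40 * 500 * 150 * 500 = 60000000000
denominator = 25 * 2 * 10 * 20 = 10000
card(S) = 60000000000 / 10000 = 6000000

6000000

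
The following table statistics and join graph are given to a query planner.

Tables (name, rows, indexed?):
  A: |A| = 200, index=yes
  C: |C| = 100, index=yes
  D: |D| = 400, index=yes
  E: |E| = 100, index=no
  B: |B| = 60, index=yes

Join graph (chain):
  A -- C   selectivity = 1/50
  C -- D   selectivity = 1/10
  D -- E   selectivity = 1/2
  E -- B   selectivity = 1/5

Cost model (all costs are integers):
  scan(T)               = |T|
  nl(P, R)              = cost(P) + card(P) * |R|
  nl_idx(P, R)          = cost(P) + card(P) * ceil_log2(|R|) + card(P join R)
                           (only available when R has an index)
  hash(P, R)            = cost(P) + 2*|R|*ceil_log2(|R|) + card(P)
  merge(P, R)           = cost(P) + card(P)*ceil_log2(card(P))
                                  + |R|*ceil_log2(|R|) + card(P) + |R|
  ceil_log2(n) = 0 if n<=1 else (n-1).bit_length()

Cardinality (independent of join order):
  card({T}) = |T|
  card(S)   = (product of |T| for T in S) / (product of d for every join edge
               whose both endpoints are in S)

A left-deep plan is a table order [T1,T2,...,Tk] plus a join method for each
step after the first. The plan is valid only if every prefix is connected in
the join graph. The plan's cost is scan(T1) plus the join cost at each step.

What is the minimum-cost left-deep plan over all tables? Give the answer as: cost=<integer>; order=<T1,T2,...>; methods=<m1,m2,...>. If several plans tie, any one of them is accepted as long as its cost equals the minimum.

cost=827020; order=C,A,D,E,B; methods=nl_idx,hash,hash,hash

Selinger DP (subsets sized 1..n):
  {A}: scan cost=200, card=200
  {C}: scan cost=100, card=100
  {D}: scan cost=400, card=400
  {E}: scan cost=100, card=100
  {B}: scan cost=60, card=60
  {AC}: card=400; try (A,nl_idx)→1300, (C,hash)→1800, (C,nl_idx)→2000, (A,merge)→2700, (C,merge)→2800, (A,hash)→3400 …(+2); best=1300 via (A,nl_idx)
  {CD}: card=4000; try (C,hash)→2200, (D,merge)→4900, (D,nl_idx)→5000, (C,merge)→5200, (C,nl_idx)→7200, (D,hash)→7400 …(+2); best=2200 via (C,hash)
  {DE}: card=20000; try (E,hash)→2200, (D,merge)→4900, (E,merge)→5200, (D,hash)→7400, (D,nl_idx)→21000, (D,nl)→40100 …(+1); best=2200 via (E,hash)
  {BE}: card=1200; try (B,hash)→920, (E,merge)→1280, (B,merge)→1320, (E,hash)→1520, (B,nl_idx)→1900, (E,nl)→6060 …(+1); best=920 via (B,hash)
  {ACD}: card=16000; try (D,hash)→8900, (D,merge)→9300, (A,hash)→9400, (D,nl_idx)→20900, (A,nl_idx)→50200, (A,merge)→56000 …(+2); best=8900 via (D,hash)
  {CDE}: card=200000; try (E,hash)→7600, (C,hash)→23600, (E,merge)→55000, (C,merge)→323000, (C,nl_idx)→342200, (E,nl)→402200 …(+1); best=7600 via (E,hash)
  {BDE}: card=240000; try (D,hash)→9320, (D,merge)→19320, (B,hash)→22920, (D,nl_idx)→251720, (B,merge)→322620, (B,nl_idx)→362200 …(+2); best=9320 via (D,hash)
  {ACDE}: card=800000; try (E,hash)→26300, (A,hash)→210800, (E,merge)→249700, (E,nl)→1608900, (A,nl_idx)→2407600, (A,merge)→3809400 …(+1); best=26300 via (E,hash)
  {BCDE}: card=2400000; try (B,hash)→208320, (C,hash)→250720, (B,nl_idx)→3607600, (B,merge)→3808020, (C,nl_idx)→4089320, (C,merge)→4570120 …(+2); best=208320 via (B,hash)
  {ABCDE}: card=9600000; try (B,hash)→827020, (A,hash)→2611520, (B,nl_idx)→14426300, (B,merge)→16826720, (A,nl_idx)→29008320, (B,nl)→48026300 …(+2); best=827020 via (B,hash)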